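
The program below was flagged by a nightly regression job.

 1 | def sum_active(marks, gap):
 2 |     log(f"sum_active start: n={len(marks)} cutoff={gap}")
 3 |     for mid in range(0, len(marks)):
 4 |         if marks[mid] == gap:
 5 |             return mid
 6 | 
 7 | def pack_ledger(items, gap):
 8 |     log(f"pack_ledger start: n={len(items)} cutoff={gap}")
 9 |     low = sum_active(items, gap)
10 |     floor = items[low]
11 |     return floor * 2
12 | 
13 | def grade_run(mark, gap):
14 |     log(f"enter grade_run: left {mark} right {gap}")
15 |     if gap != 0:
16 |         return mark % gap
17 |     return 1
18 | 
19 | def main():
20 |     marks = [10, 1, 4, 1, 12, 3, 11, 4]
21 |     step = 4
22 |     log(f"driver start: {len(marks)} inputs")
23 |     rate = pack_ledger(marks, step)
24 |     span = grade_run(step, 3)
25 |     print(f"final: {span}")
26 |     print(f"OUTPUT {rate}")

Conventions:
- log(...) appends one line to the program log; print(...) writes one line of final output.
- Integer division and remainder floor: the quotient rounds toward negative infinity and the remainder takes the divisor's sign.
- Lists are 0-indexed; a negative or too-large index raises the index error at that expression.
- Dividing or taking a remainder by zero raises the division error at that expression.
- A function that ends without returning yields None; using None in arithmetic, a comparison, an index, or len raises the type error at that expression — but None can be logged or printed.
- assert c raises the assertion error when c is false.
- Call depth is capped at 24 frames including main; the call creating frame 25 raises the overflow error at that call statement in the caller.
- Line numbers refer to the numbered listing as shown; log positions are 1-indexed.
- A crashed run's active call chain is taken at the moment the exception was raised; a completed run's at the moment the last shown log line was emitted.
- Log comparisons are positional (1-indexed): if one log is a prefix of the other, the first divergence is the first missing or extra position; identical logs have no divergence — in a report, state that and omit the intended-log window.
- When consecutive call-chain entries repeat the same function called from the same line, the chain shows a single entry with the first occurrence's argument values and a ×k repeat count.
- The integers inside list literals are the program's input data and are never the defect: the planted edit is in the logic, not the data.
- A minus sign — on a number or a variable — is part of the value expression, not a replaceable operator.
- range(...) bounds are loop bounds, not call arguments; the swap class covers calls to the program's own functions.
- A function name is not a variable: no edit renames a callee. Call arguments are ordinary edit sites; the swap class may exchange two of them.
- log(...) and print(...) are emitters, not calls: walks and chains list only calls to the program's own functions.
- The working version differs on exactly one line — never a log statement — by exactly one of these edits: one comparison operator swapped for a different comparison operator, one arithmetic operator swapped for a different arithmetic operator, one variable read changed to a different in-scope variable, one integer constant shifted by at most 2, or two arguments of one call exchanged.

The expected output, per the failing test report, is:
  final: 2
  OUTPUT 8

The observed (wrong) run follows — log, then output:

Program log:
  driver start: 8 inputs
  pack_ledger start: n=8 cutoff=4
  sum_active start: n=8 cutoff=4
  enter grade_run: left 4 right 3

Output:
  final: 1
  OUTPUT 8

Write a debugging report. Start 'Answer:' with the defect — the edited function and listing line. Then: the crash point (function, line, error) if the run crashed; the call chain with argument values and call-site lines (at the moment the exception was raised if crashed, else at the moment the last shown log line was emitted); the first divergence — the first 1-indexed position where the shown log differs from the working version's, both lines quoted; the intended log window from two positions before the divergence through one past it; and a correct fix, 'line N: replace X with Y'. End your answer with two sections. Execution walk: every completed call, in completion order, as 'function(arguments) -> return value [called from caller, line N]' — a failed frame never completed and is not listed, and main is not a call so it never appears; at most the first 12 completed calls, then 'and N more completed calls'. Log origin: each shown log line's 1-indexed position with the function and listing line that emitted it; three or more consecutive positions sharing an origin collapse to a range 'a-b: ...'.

Answer: the defect is in main at line 24.
Key observation: At log position 4 the runs split — shown 'enter grade_run: left 4 right 3', but the working version logs 'enter grade_run: left 8 right 3'.
Call chain: main -> grade_run(4, 3) (called at line 24).
First divergence: position 4; shown 'enter grade_run: left 4 right 3' vs intended 'enter grade_run: left 8 right 3'.
Intended log window:
  2: pack_ledger start: n=8 cutoff=4
  3: sum_active start: n=8 cutoff=4
  4: enter grade_run: left 8 right 3
Execution walk:
  sum_active([10, 1, 4, 1, 12, 3, 11, 4], 4) -> 2  [called from pack_ledger, line 9]
  pack_ledger([10, 1, 4, 1, 12, 3, 11, 4], 4) -> 8  [called from main, line 23]
  grade_run(4, 3) -> 1  [called from main, line 24]
Log origin:
  1 — main, line 22
  2 — pack_ledger, line 8
  3 — sum_active, line 2
  4 — grade_run, line 14
A correct fix: line 24: replace `step` with `rate`.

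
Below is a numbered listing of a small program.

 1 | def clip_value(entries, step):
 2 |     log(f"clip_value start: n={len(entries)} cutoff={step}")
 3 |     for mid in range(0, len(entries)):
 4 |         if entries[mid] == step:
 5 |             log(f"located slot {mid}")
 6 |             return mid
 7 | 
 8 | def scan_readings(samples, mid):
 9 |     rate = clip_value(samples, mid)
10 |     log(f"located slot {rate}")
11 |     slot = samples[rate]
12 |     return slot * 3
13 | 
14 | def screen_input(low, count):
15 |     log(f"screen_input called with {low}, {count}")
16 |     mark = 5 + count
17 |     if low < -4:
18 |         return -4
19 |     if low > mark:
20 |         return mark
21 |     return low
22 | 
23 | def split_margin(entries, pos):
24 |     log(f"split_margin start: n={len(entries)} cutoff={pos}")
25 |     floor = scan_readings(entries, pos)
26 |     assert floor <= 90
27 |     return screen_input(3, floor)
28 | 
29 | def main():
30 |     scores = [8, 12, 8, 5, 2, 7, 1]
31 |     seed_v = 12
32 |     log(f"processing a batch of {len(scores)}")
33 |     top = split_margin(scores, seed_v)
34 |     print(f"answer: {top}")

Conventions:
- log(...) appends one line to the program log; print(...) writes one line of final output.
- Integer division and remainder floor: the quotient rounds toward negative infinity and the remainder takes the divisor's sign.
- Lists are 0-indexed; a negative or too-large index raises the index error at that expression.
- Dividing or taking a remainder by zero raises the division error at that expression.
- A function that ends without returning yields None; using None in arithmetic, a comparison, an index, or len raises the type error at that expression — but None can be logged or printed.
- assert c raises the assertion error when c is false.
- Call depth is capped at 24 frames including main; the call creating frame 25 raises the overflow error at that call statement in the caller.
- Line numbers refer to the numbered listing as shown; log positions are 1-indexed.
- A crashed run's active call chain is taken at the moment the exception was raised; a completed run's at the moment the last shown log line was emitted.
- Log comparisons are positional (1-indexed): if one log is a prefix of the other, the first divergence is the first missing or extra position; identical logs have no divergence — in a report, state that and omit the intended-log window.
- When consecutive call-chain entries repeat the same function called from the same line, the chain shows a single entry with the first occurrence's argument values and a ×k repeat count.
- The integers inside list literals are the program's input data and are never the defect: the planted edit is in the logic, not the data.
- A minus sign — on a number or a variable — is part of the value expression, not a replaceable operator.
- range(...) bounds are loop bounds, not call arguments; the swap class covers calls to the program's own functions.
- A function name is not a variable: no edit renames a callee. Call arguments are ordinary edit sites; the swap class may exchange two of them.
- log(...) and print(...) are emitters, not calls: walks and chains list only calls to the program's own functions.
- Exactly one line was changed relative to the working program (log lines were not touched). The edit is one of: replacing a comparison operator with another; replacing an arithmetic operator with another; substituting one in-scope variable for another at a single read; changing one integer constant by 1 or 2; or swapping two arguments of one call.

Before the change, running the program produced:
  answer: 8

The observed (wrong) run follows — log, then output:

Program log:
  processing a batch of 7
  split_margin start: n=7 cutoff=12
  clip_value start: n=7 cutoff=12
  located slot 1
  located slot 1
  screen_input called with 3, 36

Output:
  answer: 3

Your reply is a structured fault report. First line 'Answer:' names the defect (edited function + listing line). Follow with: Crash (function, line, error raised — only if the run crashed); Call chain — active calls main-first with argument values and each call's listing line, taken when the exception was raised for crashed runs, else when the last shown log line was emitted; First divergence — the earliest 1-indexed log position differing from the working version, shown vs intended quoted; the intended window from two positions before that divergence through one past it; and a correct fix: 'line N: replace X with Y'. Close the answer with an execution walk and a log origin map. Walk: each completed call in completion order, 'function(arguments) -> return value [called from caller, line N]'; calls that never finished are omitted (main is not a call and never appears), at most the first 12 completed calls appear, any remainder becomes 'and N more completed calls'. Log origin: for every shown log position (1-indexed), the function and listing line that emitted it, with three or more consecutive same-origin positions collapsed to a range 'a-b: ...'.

Answer: the defect is in split_margin at line 27.
Key observation: Everything matches until log position 6, which reads 'screen_input called with 3, 36' in place of 'screen_input called with 36, 3'.
Call chain: main -> split_margin([8, 12, 8, 5, 2, 7, 1], 12) (called at line 33) -> screen_input(3, 36) (called at line 27).
First divergence: position 6 — the shown line 'screen_input called with 3, 36' should read 'screen_input called with 36, 3'.
Intended log window:
  4: located slot 1
  5: located slot 1
  6: screen_input called with 36, 3
Execution walk:
  clip_value([8, 12, 8, 5, 2, 7, 1], 12) -> 1  [called from scan_readings, line 9]
  scan_readings([8, 12, 8, 5, 2, 7, 1], 12) -> 36  [called from split_margin, line 25]
  screen_input(3, 36) -> 3  [called from split_margin, line 27]
  split_margin([8, 12, 8, 5, 2, 7, 1], 12) -> 3  [called from main, line 33]
Origin of each log line:
  1: from main, line 32
  2: from split_margin, line 24
  3: from clip_value, line 2
  4: from clip_value, line 5
  5: from scan_readings, line 10
  6: from screen_input, line 15
A correct fix: line 27: replace `screen_input(3, floor)` with `screen_input(floor, 3)`.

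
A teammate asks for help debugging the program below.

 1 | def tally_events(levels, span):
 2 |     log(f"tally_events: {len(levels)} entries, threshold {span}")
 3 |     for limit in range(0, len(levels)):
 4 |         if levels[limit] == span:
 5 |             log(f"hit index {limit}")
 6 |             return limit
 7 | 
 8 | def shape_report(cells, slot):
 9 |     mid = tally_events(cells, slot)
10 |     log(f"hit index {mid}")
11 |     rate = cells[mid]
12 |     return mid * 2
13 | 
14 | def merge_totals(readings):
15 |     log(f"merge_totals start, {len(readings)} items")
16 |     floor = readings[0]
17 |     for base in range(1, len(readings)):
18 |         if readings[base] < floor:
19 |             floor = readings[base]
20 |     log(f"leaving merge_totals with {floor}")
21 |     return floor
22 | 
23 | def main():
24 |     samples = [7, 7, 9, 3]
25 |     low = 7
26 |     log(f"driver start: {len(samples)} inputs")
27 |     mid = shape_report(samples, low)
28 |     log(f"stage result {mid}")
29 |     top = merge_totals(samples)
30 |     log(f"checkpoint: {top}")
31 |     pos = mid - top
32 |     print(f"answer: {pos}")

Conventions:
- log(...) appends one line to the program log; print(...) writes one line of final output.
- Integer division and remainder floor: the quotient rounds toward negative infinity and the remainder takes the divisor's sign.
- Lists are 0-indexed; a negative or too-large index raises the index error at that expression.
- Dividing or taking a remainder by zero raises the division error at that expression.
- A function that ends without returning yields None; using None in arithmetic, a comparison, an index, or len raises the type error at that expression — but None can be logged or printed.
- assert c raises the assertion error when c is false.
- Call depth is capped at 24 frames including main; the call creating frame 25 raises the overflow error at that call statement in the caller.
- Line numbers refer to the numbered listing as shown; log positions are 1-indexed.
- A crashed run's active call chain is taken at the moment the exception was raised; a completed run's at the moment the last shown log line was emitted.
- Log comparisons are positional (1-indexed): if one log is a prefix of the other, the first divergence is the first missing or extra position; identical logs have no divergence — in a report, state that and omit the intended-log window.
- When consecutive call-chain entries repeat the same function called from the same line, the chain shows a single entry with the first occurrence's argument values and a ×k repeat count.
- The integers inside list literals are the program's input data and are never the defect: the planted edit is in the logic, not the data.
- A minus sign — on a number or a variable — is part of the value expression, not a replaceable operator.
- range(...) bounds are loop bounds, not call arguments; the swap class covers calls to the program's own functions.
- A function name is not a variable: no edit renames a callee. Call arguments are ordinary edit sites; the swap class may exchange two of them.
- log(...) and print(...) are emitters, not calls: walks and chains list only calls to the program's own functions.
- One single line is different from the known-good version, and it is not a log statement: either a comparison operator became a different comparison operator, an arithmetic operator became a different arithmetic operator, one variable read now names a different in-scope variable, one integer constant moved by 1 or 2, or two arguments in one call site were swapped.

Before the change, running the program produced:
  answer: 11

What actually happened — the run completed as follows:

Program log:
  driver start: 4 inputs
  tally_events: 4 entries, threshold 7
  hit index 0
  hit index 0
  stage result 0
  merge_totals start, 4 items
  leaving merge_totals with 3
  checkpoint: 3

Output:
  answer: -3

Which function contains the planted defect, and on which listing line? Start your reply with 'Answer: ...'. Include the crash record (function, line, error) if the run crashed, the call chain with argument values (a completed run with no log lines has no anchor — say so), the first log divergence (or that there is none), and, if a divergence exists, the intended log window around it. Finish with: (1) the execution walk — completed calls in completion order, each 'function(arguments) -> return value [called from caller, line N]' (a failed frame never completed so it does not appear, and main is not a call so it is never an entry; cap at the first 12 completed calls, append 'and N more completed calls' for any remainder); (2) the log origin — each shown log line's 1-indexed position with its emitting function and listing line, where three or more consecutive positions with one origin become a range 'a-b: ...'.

Answer: the defect is in shape_report at line 12.
Key observation: Log line 5 is where behavior first shows: 'stage result 0' appears instead of 'stage result 14'.
Call chain: main.
First divergence: position 5 — shown 'stage result 0', intended 'stage result 14'.
Intended log window:
  3: hit index 0
  4: hit index 0
  5: stage result 14
  6: merge_totals start, 4 items
Execution walk:
  tally_events([7, 7, 9, 3], 7) -> 0  [called from shape_report, line 9]
  shape_report([7, 7, 9, 3], 7) -> 0  [called from main, line 27]
  merge_totals([7, 7, 9, 3]) -> 3  [called from main, line 29]
Log origins:
  1: emitted by main (line 26)
  2: emitted by tally_events (line 2)
  3: emitted by tally_events (line 5)
  4: emitted by shape_report (line 10)
  5: emitted by main (line 28)
  6: emitted by merge_totals (line 15)
  7: emitted by merge_totals (line 20)
  8: emitted by main (line 30)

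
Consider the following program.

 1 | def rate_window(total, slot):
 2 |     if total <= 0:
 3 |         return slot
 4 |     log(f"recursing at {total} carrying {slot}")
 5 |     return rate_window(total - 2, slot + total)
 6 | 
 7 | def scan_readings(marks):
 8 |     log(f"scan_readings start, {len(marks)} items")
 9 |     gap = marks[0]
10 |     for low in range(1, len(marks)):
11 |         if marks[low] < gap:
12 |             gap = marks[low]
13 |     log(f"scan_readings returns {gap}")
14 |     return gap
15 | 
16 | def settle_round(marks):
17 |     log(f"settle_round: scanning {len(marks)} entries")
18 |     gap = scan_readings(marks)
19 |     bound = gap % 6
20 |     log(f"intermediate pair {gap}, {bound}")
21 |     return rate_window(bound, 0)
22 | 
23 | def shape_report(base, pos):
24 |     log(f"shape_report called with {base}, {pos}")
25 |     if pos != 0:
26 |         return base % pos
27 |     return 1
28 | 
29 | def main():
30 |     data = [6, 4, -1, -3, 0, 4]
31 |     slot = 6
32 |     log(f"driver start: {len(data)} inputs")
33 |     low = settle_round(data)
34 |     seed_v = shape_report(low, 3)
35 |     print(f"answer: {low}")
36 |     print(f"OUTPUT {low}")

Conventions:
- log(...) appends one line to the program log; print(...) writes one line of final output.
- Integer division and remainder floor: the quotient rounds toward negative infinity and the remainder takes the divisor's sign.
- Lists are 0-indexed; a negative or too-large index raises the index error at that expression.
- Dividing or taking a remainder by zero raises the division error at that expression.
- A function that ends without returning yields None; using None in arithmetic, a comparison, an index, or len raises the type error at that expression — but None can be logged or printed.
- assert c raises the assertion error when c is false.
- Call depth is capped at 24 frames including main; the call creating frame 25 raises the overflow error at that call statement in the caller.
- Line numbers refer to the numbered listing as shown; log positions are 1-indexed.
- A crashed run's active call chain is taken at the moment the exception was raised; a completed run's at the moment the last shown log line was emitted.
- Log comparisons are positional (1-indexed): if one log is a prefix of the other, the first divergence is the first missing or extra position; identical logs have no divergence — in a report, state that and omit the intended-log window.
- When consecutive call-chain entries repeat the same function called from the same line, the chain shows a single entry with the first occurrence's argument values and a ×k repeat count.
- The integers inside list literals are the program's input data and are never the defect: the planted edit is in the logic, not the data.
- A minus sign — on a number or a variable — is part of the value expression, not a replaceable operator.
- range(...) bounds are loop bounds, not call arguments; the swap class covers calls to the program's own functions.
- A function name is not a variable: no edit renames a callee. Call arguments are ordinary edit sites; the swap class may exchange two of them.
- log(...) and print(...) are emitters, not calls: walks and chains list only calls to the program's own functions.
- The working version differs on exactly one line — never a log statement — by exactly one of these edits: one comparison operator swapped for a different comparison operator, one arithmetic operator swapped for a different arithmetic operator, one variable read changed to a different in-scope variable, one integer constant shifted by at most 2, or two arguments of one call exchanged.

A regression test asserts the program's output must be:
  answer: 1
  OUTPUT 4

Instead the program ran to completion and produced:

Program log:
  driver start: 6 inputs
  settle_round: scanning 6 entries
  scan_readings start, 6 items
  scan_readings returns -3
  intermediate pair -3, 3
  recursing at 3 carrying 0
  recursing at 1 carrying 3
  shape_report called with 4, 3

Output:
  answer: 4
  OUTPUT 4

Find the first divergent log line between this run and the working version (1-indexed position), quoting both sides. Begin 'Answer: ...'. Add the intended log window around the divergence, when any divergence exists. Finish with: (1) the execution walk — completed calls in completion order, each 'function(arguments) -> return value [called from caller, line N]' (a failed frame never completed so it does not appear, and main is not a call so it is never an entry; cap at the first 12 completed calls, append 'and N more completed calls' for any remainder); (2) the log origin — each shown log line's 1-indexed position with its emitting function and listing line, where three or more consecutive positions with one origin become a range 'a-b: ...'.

Answer: there is none — every log position agrees.
Execution walk:
  scan_readings([6, 4, -1, -3, 0, 4]) -> -3  [called from settle_round, line 18]
  rate_window(-1, 4) -> 4  [called from rate_window, line 5]
  rate_window(1, 3) -> 4  [called from rate_window, line 5]
  rate_window(3, 0) -> 4  [called from settle_round, line 21]
  settle_round([6, 4, -1, -3, 0, 4]) -> 4  [called from main, line 33]
  shape_report(4, 3) -> 1  [called from main, line 34]
Origin of each log line:
  1: logged in main at line 32
  2: logged in settle_round at line 17
  3: logged in scan_readings at line 8
  4: logged in scan_readings at line 13
  5: logged in settle_round at line 20
  6: logged in rate_window at line 4
  7: logged in rate_window at line 4
  8: logged in shape_report at line 24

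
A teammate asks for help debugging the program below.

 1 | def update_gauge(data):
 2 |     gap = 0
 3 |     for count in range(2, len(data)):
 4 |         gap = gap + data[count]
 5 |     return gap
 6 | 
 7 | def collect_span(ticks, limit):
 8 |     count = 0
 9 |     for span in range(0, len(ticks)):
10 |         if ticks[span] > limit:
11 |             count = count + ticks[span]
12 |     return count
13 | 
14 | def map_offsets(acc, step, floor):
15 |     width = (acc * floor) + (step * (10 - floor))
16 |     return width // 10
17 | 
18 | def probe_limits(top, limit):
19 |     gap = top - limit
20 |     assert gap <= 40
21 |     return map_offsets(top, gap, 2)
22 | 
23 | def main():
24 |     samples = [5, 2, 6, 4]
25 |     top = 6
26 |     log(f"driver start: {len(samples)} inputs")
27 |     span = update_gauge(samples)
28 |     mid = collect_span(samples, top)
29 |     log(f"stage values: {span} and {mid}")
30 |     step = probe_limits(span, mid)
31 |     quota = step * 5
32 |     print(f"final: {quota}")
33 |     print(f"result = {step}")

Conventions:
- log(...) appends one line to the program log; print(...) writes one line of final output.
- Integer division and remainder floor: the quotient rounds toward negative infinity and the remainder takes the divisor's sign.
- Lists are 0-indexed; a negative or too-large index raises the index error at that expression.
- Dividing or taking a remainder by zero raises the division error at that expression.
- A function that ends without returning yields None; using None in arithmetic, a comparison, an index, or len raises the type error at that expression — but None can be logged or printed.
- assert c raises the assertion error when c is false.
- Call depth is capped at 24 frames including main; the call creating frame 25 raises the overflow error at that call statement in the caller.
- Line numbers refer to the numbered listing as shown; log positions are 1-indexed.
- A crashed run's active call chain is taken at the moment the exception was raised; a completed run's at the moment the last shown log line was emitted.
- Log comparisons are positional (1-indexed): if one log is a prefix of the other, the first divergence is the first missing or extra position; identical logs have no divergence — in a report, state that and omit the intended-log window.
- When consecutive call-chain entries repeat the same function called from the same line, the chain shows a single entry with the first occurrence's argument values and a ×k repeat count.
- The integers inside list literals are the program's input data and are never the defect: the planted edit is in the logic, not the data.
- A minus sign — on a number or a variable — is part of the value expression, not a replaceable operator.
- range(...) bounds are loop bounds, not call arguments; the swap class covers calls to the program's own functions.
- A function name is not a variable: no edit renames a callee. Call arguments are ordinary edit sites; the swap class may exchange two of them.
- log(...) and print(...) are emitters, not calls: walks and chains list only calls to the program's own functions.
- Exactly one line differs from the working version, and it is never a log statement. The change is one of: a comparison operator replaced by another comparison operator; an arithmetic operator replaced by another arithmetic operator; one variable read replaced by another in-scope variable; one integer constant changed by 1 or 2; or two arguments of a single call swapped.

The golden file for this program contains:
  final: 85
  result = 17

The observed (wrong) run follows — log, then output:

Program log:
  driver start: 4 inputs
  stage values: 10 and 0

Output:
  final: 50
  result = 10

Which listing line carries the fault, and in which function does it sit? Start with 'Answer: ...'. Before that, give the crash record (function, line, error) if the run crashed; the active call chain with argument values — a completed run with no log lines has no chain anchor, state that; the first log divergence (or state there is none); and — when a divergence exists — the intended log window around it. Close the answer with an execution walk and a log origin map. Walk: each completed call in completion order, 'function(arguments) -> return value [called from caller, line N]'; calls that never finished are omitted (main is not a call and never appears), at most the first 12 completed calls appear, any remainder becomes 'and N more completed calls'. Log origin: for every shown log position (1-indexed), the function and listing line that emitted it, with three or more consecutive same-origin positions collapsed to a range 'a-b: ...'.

Answer: the defect is in update_gauge at line 3.
Key fact: Everything matches until log position 2, which reads 'stage values: 10 and 0' in place of 'stage values: 17 and 0'.
Call chain: main.
First divergence: position 2 — shown 'stage values: 10 and 0', intended 'stage values: 17 and 0'.
Intended log window:
  1: driver start: 4 inputs
  2: stage values: 17 and 0
Execution walk:
  update_gauge([5, 2, 6, 4]) -> 10  [called from main, line 27]
  collect_span([5, 2, 6, 4], 6) -> 0  [called from main, line 28]
  map_offsets(10, 10, 2) -> 10  [called from probe_limits, line 21]
  probe_limits(10, 0) -> 10  [called from main, line 30]
Log origin:
  1: emitted by main (line 26)
  2: emitted by main (line 29)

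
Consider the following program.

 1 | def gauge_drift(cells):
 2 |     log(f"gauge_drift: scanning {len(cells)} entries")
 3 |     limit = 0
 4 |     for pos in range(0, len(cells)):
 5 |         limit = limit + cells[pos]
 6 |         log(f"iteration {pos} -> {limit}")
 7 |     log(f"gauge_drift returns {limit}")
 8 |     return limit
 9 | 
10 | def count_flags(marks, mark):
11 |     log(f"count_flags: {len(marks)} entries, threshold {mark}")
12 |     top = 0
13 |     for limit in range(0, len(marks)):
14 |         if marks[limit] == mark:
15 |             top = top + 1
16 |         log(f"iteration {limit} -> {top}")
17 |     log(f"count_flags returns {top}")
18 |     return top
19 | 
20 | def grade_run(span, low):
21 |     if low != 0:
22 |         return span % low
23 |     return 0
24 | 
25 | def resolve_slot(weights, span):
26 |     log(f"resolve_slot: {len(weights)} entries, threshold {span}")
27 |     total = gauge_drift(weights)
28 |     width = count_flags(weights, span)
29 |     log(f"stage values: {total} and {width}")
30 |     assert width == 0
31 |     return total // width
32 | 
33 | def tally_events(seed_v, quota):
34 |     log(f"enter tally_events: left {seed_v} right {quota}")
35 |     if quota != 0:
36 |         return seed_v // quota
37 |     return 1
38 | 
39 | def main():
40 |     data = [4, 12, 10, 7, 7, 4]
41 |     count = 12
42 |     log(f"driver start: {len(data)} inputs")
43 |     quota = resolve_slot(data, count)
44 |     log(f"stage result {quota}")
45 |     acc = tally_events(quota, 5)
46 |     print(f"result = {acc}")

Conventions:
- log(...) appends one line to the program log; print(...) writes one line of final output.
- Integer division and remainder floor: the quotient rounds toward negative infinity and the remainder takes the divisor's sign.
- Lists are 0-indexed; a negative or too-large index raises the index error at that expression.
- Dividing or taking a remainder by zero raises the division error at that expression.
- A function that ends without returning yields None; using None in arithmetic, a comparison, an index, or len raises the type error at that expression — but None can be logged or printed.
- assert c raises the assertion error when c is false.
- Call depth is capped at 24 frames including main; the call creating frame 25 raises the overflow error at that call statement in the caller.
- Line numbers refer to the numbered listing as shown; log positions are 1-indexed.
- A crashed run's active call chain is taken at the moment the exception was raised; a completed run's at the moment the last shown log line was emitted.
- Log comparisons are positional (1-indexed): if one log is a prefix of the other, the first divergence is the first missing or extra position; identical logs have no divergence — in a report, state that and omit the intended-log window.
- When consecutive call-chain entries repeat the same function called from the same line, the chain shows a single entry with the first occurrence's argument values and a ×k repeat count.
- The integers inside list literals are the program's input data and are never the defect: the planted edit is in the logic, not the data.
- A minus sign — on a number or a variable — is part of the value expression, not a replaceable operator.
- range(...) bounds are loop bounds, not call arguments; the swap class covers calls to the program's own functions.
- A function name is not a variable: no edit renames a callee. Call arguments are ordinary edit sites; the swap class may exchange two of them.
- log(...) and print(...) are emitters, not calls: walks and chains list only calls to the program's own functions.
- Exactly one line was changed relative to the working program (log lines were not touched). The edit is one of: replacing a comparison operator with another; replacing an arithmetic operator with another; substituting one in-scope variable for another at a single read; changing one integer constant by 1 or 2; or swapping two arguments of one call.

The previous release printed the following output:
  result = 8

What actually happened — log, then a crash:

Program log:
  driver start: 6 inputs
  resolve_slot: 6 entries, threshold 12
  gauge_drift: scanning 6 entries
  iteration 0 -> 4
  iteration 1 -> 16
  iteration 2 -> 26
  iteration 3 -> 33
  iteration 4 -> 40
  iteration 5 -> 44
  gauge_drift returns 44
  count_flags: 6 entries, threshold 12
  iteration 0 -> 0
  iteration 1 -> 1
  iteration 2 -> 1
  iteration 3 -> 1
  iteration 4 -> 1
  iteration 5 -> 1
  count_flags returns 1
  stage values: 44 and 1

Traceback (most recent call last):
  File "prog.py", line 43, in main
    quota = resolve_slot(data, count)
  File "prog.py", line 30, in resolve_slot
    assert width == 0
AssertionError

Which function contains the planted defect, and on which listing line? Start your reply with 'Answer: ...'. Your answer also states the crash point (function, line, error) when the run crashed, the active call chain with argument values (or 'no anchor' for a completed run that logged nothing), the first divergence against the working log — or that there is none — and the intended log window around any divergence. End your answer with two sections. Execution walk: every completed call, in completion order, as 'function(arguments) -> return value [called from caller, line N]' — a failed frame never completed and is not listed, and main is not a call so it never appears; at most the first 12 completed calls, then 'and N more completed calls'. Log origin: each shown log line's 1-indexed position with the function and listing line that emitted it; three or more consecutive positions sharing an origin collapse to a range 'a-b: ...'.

Answer: the defect is in resolve_slot at line 30.
Key fact: After 19 matching log lines the faulty run goes silent, while the working version continues with 'stage result 44'.
Crash: resolve_slot, line 30, AssertionError.
Call chain: main -> resolve_slot([4, 12, 10, 7, 7, 4], 12) (called at line 43).
First divergence: position 20 — the faulty run's log ends after 19 lines; the working version continues with 'stage result 44'.
Intended log window:
  18: count_flags returns 1
  19: stage values: 44 and 1
  20: stage result 44
  21: enter tally_events: left 44 right 5
Execution walk:
  gauge_drift([4, 12, 10, 7, 7, 4]) -> 44  [called from resolve_slot, line 27]
  count_flags([4, 12, 10, 7, 7, 4], 12) -> 1  [called from resolve_slot, line 28]
Origin of each log line:
  1 — main, line 42
  2 — resolve_slot, line 26
  3 — gauge_drift, line 2
  4-9 — gauge_drift, line 6
  10 — gauge_drift, line 7
  11 — count_flags, line 11
  12-17 — count_flags, line 16
  18 — count_flags, line 17
  19 — resolve_slot, line 29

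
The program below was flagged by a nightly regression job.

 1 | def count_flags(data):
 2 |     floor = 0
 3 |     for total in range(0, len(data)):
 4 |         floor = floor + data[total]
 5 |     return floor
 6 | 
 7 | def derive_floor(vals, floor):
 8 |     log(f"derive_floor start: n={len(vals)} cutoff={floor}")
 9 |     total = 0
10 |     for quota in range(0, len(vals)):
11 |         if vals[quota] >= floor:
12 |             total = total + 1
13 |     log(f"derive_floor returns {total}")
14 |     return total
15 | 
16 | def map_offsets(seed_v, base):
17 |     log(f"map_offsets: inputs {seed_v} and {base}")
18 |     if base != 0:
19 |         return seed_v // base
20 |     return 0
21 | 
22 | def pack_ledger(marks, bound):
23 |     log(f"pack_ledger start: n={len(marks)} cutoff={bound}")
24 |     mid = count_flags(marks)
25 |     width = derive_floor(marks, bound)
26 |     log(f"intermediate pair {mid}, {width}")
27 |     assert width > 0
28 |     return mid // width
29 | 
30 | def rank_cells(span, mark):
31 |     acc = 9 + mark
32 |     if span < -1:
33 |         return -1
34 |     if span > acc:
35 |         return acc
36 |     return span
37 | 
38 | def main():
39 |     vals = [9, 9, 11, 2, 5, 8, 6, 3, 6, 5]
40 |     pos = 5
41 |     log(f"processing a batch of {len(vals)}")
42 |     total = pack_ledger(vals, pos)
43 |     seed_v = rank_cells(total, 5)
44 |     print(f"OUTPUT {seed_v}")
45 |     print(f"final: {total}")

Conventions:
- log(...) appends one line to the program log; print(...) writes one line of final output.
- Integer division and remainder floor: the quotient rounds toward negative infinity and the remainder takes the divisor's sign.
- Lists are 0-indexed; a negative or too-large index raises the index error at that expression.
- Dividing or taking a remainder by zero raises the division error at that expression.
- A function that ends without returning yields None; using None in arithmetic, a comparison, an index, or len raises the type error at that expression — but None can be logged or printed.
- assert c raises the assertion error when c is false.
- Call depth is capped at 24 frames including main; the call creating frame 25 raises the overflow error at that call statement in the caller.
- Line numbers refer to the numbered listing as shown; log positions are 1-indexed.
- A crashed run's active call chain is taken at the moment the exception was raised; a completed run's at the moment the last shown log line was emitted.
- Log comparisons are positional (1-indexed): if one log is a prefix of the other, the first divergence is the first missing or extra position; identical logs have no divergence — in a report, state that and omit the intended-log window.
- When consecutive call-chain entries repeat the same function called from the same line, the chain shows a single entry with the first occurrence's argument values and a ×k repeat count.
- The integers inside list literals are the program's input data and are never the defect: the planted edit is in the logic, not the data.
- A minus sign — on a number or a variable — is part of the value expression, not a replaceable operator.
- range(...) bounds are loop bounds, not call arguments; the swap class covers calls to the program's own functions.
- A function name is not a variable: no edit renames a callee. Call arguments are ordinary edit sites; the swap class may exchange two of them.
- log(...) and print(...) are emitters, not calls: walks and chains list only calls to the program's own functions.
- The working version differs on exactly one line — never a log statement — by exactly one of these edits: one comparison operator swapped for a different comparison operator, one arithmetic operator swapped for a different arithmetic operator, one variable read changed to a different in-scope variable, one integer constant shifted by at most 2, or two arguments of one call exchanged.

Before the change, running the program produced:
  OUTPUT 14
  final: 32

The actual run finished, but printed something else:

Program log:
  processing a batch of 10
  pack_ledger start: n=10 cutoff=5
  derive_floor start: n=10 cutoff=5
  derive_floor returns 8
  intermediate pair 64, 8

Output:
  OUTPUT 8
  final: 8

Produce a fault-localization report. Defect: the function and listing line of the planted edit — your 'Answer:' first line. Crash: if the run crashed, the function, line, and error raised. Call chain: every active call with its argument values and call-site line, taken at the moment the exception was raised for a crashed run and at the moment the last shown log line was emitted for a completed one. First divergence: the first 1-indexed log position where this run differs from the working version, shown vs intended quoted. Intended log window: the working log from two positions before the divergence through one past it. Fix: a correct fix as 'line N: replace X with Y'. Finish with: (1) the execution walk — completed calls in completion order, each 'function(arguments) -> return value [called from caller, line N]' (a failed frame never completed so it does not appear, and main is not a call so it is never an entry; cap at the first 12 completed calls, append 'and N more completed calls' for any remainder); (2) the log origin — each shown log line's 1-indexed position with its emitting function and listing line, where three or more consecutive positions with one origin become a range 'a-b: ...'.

Answer: the defect is in derive_floor at line 11.
Key fact: Position 4 is the first bad log line: 'derive_floor returns 8' should read 'derive_floor returns 2'.
Call chain: main -> pack_ledger([9, 9, 11, 2, 5, 8, 6, 3, 6, 5], 5) (called at line 42).
First divergence: at position 4 the run shows 'derive_floor returns 8' where the working version logs 'derive_floor returns 2'.
Intended log window:
  2: pack_ledger start: n=10 cutoff=5
  3: derive_floor start: n=10 cutoff=5
  4: derive_floor returns 2
  5: intermediate pair 64, 2
Execution walk:
  count_flags([9, 9, 11, 2, 5, 8, 6, 3, 6, 5]) -> 64  [called from pack_ledger, line 24]
  derive_floor([9, 9, 11, 2, 5, 8, 6, 3, 6, 5], 5) -> 8  [called from pack_ledger, line 25]
  pack_ledger([9, 9, 11, 2, 5, 8, 6, 3, 6, 5], 5) -> 8  [called from main, line 42]
  rank_cells(8, 5) -> 8  [called from main, line 43]
Log line origins:
  1 — main, line 41
  2 — pack_ledger, line 23
  3 — derive_floor, line 8
  4 — derive_floor, line 13
  5 — pack_ledger, line 26
A correct fix: line 11: replace `>=` with `==`.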